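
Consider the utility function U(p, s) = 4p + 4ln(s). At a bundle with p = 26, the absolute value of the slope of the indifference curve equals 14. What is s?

MU_p = 4, MU_s = 4/s.
MRS = 4 ÷ (4/s).
MRS depends only on s: s = 14 ⇒ s = 14.

s = 14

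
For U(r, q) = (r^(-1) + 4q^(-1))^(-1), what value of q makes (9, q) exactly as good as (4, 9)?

q = 48/7

U depends on (r, q) only through S = r^(-1) + 4q^(-1), so equal utility means equal S. At (4, 9): S = 25/36.
With r = 9: 9^(-1) = 1/9, so 4q^(-1) = 25/36 − 1/9 = 7/12, i.e. q^(-1) = 7/48.
Hence q = 1/(7/48) = 48/7.
Check: U(9, 48/7) = 1.44.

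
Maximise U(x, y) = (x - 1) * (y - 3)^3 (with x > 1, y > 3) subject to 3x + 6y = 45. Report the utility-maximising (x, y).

x* = 3, y* = 6

MU_x = (y−3)^3, MU_y = 3·(x−1)·(y−3)^2.
MRS = (1/3)·(y−3)/(x−1).
Tangency: set MRS = p_x/p_y = 3/6 = 0.5.
So (1/3)·(y − 3)/(x − 1) = 0.5, i.e. (y − 3) = 1.5·(x − 1).
Rewrite the budget in excess-of-subsistence terms: 3·(x − 1) + 6·(y − 3) = 45 − 3·1 − 6·3 = 24.
Substituting, 12·(x − 1) = 24, so x − 1 = 2 and x* = 3.
Then y − 3 = 1.5·2 = 3, so y* = 6.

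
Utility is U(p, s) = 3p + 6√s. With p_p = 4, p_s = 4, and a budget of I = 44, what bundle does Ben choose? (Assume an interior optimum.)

MU_p = 3, MU_s = 6/(2√s).
MRS = 3 ÷ (6/(2√s)).
Tangency: set MRS = p_p/p_s = 4/4 = 1.
MRS depends only on s: √s = 1 ⇒ √s = 1 ⇒ s* = 1.
From the budget, 4·p = 44 − 4·1 = 40, so p* = 10.

p* = 10, s* = 1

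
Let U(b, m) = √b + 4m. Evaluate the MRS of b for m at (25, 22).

MU_b = 1/(2√b), MU_m = 4.
MRS = 1/(2√b) ÷ 4.
At (25, 22): MRS = 1/40.
That is, one extra unit of b is worth 1/40 units of m at the margin.

MRS = 1/40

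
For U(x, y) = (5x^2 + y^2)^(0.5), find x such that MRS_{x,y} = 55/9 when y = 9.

x = 11

For CES with ρ = 2, MRS = (5/1)·(y/x)^(-1).
Setting (5/1)·(9/x)^(-1) = 55/9 gives (9/x)^(-1) = 11/9, so 9/x = 9/11 and x = 11.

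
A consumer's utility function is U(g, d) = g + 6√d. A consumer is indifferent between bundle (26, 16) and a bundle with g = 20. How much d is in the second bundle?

U(26, 16) = 50.
Set U(20, d) = 50 and solve.
With g = 20: 6√d = 50 − 20 = 30, so √d = 5 and d = 25.
Check: U(20, 25) = 50.

d = 25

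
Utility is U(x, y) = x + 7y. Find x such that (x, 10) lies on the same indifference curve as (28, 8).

x = 14

U(28, 8) = 84.
Set U(x, 10) = 84 and solve.
x + 7·10 = 84 ⇒ x = 14 ⇒ x = 14.
Check: U(14, 10) = 84.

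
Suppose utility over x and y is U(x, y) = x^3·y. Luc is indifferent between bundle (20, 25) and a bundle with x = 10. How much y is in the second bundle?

U(20, 25) = 200000.
Set U(10, y) = 200000 and solve.
With x = 10: 10^3 = 1000, so y = 200000/1000 = 200.
Check: U(10, 200) = 200000.

y = 200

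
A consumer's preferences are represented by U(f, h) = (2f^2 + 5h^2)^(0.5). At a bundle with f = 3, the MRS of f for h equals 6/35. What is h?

For CES with ρ = 2, MRS = (2/5)·(h/f)^(-1).
Setting (2/5)·(h/3)^(-1) = 6/35 gives (h/3)^(-1) = 3/7, so h/3 = 7/3 and h = 7.

h = 7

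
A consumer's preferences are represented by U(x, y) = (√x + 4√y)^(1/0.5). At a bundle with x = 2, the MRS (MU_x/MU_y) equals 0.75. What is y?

For CES with ρ = 0.5, MRS = (1/4)·√(y/x).
Setting (1/4)·√(y/2) = 0.75 gives √(y/2) = 3, so y/2 = 9 and y = 18.

y = 18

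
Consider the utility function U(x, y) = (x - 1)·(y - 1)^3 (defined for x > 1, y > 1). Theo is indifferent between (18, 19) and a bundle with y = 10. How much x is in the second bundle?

U(18, 19) = 99144.
Set U(x, 10) = 99144 and solve.
With y = 10: (10 − 1)^3 = 729, so (x − 1) = 99144/729 = 136.
So x = 1 + 136 = 137.
Check: U(137, 10) = 99144.

x = 137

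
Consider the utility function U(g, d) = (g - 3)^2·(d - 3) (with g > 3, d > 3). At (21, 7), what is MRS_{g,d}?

MU_g = 2·(g−3)·(d−3), MU_d = (g−3)^2.
MRS = (2/1)·(d−3)/(g−3).
At (21, 7): MRS = 4/9.
So at (21, 7) the consumer would give up 4/9 units of d for one more unit of g.

MRS = 4/9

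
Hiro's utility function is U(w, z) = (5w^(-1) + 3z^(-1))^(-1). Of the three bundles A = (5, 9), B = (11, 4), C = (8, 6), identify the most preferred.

Bundle C

Evaluate utility at each bundle:
U(A) = 0.750.
U(B) = 0.830.
U(C) = 0.889.
Highest utility is C, so C ≻ B ≻ A.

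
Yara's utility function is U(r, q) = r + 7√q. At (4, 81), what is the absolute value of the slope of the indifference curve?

MU_r = 1, MU_q = 7/(2√q).
MRS = 1 ÷ (7/(2√q)).
At (4, 81): MRS = 18/7.
That is, one extra unit of r is worth 18/7 units of q at the margin.

MRS = 18/7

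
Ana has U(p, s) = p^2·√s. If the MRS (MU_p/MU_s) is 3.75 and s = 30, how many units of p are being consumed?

MU_p = 2·p·√s and MU_s = 0.5·p^2·s^(-0.5).
MRS = MU_p/MU_s = (4)·s/p.
Substitute s = 30: MRS = 120/p. Setting 120/p = 3.75 gives p = 120/3.75 = 32.

p = 32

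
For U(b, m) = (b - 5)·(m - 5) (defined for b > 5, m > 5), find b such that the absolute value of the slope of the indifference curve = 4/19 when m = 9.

b = 24

MU_b = (m−5), MU_m = (b−5).
MRS = (m−5)/(b−5).
Substitute m = 9: MRS = 4/(b − 5). Setting this equal to 4/19 gives b − 5 = 4/(4/19) = 19, so b = 24.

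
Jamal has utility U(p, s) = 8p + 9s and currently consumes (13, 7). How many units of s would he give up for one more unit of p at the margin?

MU_p = 8, MU_s = 9, so MRS = 8/9 at every bundle.
At (13, 7): MRS = 8/9.
So at (13, 7) the consumer would give up 8/9 units of s for one more unit of p.

MRS = 8/9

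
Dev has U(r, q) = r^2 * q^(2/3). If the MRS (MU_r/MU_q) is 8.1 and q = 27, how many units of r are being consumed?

r = 10

MU_r = 2·r·q^(2/3) and MU_q = 2/3·r^2·q^(-1/3).
MRS = MU_r/MU_q = (3)·q/r.
Substitute q = 27: MRS = 81/r. Setting 81/r = 8.1 gives r = 81/8.1 = 10.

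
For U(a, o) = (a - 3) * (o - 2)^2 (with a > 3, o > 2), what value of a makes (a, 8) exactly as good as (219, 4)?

U(219, 4) = 864.
Set U(a, 8) = 864 and solve.
With o = 8: (8 − 2)^2 = 36, so (a − 3) = 864/36 = 24.
So a = 3 + 24 = 27.
Check: U(27, 8) = 864.

a = 27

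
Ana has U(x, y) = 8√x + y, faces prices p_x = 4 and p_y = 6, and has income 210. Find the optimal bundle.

MU_x = 8/(2√x), MU_y = 1.
MRS = 8/(2√x) ÷ 1.
Tangency: set MRS = p_x/p_y = 4/6 = 2/3.
MRS depends only on x: 4/√x = 2/3 ⇒ √x = 4/(2/3) = 6 ⇒ x* = 36.
From the budget, 6·y = 210 − 4·36 = 66, so y* = 11.

x* = 36, y* = 11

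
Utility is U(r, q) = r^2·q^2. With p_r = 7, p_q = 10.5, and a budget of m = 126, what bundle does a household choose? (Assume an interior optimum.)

MU_r = 2·r·q^2 and MU_q = 2·r^2·q.
MRS = MU_r/MU_q = q/r.
Tangency: set MRS = p_r/p_q = 7/10.5 = 2/3.
So q/r = 2/3, i.e. q = (2/3)·r.
Substitute into the budget 7·r + 10.5·q = 126: 14·r = 126, so r* = 9.
Then q* = (2/3)·9 = 6.

r* = 9, q* = 6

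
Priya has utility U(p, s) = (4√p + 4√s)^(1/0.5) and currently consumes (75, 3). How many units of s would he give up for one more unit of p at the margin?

MRS = 0.2

For CES with ρ = 0.5, MRS = √(s/p).
At (75, 3): MRS = 0.2.
That is, one extra unit of p is worth 0.2 units of s at the margin.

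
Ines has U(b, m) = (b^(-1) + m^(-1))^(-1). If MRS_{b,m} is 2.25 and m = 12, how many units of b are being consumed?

For CES with ρ = -1, MRS = (m/b)^2.
Setting (12/b)^2 = 2.25 gives 12/b = 1.5 and b = 8.

b = 8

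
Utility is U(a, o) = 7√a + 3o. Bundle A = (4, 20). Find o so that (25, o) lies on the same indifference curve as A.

U(4, 20) = 74.
Set U(25, o) = 74 and solve.
With a = 25: √25 = 5, so 3o = 74 − 7·5 = 39 and o = 13.
Check: U(25, 13) = 74.

o = 13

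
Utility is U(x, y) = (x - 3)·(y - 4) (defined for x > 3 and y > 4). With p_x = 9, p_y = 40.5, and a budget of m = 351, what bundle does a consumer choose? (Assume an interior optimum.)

x* = 12, y* = 6

MU_x = (y−4), MU_y = (x−3).
MRS = (y−4)/(x−3).
Tangency: set MRS = p_x/p_y = 9/40.5 = 2/9.
So (y − 4)/(x − 3) = 2/9, i.e. (y − 4) = (2/9)·(x − 3).
Rewrite the budget in excess-of-subsistence terms: 9·(x − 3) + 40.5·(y − 4) = 351 − 9·3 − 40.5·4 = 162.
Substituting, 18·(x − 3) = 162, so x − 3 = 9 and x* = 12.
Then y − 4 = (2/9)·9 = 2, so y* = 6.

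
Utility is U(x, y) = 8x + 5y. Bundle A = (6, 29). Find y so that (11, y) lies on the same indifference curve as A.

y = 21

U(6, 29) = 193.
Set U(11, y) = 193 and solve.
8·11 + 5y = 193 ⇒ 5y = 105 ⇒ y = 21.
Check: U(11, 21) = 193.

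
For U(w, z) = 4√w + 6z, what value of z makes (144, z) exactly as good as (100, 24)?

U(100, 24) = 184.
Set U(144, z) = 184 and solve.
With w = 144: √144 = 12, so 6z = 184 − 4·12 = 136 and z = 68/3.
Check: U(144, 68/3) = 184.

z = 68/3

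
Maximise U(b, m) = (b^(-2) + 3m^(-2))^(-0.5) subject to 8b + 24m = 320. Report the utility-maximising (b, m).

For CES with ρ = -2, MRS = (1/3)·(m/b)^3.
Tangency: set MRS = p_b/p_m = 8/24 = 1/3.
So (m/b)^3 = 1; taking the cube root, m/b = 1, i.e. m = b.
Substitute into the budget 8·b + 24·m = 320: 32·b = 320, so b* = 10 and m* = 10.

b* = 10, m* = 10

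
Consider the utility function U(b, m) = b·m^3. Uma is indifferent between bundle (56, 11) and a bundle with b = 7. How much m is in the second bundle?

m = 22

U(56, 11) = 74536.
Set U(7, m) = 74536 and solve.
With b = 7: m^3 = 74536/7 = 10648; taking the cube root, m = 22.
Check: U(7, 22) = 74536.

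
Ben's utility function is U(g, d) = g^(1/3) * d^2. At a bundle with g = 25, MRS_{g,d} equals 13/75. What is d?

MU_g = 1/3·g^(-2/3)·d^2 and MU_d = 2·g^(1/3)·d.
MRS = MU_g/MU_d = (1/6)·d/g.
Substitute g = 25: MRS = d/150. Setting d/150 = 13/75 gives d = (13/75)·150 = 26.

d = 26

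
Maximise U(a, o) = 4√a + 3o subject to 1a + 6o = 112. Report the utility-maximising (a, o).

a* = 16, o* = 16

MU_a = 4/(2√a), MU_o = 3.
MRS = 4/(2√a) ÷ 3.
Tangency: set MRS = p_a/p_o = 1/6.
MRS depends only on a: (2/3)/√a = 1/6 ⇒ √a = (2/3)/(1/6) = 4 ⇒ a* = 16.
From the budget, 6·o = 112 − 1·16 = 96, so o* = 16.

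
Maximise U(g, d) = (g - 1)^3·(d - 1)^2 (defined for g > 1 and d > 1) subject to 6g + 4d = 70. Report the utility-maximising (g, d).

MU_g = 3·(g−1)^2·(d−1)^2, MU_d = 2·(g−1)^3·(d−1).
MRS = (3/2)·(d−1)/(g−1).
Tangency: set MRS = p_g/p_d = 6/4 = 1.5.
So (3/2)·(d − 1)/(g − 1) = 1.5, i.e. (d − 1) = (g − 1).
Rewrite the budget in excess-of-subsistence terms: 6·(g − 1) + 4·(d − 1) = 70 − 6·1 − 4·1 = 60.
Substituting, 10·(g − 1) = 60, so g − 1 = 6 and g* = 7.
Then d − 1 = 6, so d* = 7.

g* = 7, d* = 7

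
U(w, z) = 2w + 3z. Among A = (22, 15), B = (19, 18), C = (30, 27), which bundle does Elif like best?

Bundle C

Evaluate utility at each bundle:
U(A) = 89.
U(B) = 92.
U(C) = 141.
Highest utility is C, so C ≻ B ≻ A.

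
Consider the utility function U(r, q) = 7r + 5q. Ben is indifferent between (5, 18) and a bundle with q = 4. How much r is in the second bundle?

r = 15

U(5, 18) = 125.
Set U(r, 4) = 125 and solve.
7r + 5·4 = 125 ⇒ 7r = 105 ⇒ r = 15.
Check: U(15, 4) = 125.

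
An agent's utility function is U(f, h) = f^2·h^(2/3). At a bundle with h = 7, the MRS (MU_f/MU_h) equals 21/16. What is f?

f = 16

MU_f = 2·f·h^(2/3) and MU_h = 2/3·f^2·h^(-1/3).
MRS = MU_f/MU_h = (3)·h/f.
Substitute h = 7: MRS = 21/f. Setting 21/f = 21/16 gives f = 21/(21/16) = 16.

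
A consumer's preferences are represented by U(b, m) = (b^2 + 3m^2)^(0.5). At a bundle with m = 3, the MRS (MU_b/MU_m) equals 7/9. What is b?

b = 7

For CES with ρ = 2, MRS = (1/3)·(m/b)^(-1).
Setting (1/3)·(3/b)^(-1) = 7/9 gives (3/b)^(-1) = 7/3, so 3/b = 3/7 and b = 7.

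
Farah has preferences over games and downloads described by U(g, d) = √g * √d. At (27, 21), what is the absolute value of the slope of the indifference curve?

MRS = 7/9

MU_g = 0.5·g^(-0.5)·√d and MU_d = 0.5·√g·d^(-0.5).
MRS = MU_g/MU_d = d/g.
At (27, 21): MRS = 7/9.
That is, one extra unit of g is worth 7/9 units of d at the margin.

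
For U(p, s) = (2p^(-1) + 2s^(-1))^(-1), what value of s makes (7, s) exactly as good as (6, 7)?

s = 6

U depends on (p, s) only through S = 2p^(-1) + 2s^(-1), so equal utility means equal S. At (6, 7): S = 13/21.
With p = 7: 2·7^(-1) = 2/7, so 2s^(-1) = 13/21 − 2/7 = 1/3, i.e. s^(-1) = 1/6.
Hence s = 1/(1/6) = 6.
Check: U(7, 6) = 1.6154.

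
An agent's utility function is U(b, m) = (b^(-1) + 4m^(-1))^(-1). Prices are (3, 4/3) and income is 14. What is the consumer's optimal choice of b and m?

For CES with ρ = -1, MRS = (1/4)·(m/b)^2.
Tangency: set MRS = p_b/p_m = 3/(4/3) = 2.25.
So (m/b)^2 = 9; taking the square root, m/b = 3, i.e. m = 3·b.
Substitute into the budget 3·b + (4/3)·m = 14: 7·b = 14, so b* = 2 and m* = 3·2 = 6.

b* = 2, m* = 6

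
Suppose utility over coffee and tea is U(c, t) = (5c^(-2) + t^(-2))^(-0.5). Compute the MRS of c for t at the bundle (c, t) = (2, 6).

MRS = 135

For CES with ρ = -2, MRS = (5/1)·(t/c)^3.
At (2, 6): MRS = 135.
So at (2, 6) the consumer would give up 135 units of t for one more unit of c.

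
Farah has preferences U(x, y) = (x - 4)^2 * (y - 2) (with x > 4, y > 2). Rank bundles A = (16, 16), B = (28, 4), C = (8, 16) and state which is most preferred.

Bundle A

Evaluate utility at each bundle:
U(A) = 2016.
U(B) = 1152.
U(C) = 224.
Highest utility is A, so A ≻ B ≻ C.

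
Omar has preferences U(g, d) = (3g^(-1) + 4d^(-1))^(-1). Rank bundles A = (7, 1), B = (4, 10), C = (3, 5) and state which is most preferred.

Evaluate utility at each bundle:
U(A) = 0.226.
U(B) = 0.870.
U(C) = 0.556.
Highest utility is B, so B ≻ C ≻ A.

Bundle B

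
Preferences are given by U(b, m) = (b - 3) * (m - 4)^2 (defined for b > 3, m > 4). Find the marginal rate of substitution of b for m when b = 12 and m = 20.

MU_b = (m−4)^2, MU_m = 2·(b−3)·(m−4).
MRS = (1/2)·(m−4)/(b−3).
At (12, 20): MRS = 8/9.
So at (12, 20) the consumer would give up 8/9 units of m for one more unit of b.

MRS = 8/9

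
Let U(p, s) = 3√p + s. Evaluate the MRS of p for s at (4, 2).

MU_p = 3/(2√p), MU_s = 1.
MRS = 3/(2√p) ÷ 1.
At (4, 2): MRS = 0.75.
That is, one extra unit of p is worth 0.75 units of s at the margin.

MRS = 0.75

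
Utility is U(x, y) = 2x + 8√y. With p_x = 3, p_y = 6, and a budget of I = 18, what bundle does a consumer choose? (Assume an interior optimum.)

x* = 4, y* = 1

MU_x = 2, MU_y = 8/(2√y).
MRS = 2 ÷ (8/(2√y)).
Tangency: set MRS = p_x/p_y = 3/6 = 0.5.
MRS depends only on y: 0.5·√y = 0.5 ⇒ √y = 0.5/0.5 = 1 ⇒ y* = 1.
From the budget, 3·x = 18 − 6·1 = 12, so x* = 4.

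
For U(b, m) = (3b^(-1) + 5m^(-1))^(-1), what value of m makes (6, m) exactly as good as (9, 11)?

m = 330/19

U depends on (b, m) only through S = 3b^(-1) + 5m^(-1), so equal utility means equal S. At (9, 11): S = 26/33.
With b = 6: 3·6^(-1) = 0.5, so 5m^(-1) = 26/33 − 0.5 = 19/66, i.e. m^(-1) = 19/330.
Hence m = 1/(19/330) = 330/19.
Check: U(6, 330/19) = 1.2692.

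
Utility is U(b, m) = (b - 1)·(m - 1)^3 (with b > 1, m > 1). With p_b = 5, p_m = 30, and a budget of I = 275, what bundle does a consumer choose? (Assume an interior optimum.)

b* = 13, m* = 7

MU_b = (m−1)^3, MU_m = 3·(b−1)·(m−1)^2.
MRS = (1/3)·(m−1)/(b−1).
Tangency: set MRS = p_b/p_m = 5/30 = 1/6.
So (1/3)·(m − 1)/(b − 1) = 1/6, i.e. (m − 1) = 0.5·(b − 1).
Rewrite the budget in excess-of-subsistence terms: 5·(b − 1) + 30·(m − 1) = 275 − 5·1 − 30·1 = 240.
Substituting, 20·(b − 1) = 240, so b − 1 = 12 and b* = 13.
Then m − 1 = 0.5·12 = 6, so m* = 7.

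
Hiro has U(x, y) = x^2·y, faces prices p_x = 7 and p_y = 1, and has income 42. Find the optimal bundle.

MU_x = 2·x·y and MU_y = x^2.
MRS = MU_x/MU_y = (2/1)·y/x.
Tangency: set MRS = p_x/p_y = 7/1 = 7.
So (2/1)·y/x = 7, i.e. y = 3.5·x.
Substitute into the budget 7·x + 1·y = 42: 10.5·x = 42, so x* = 4.
Then y* = 3.5·4 = 14.

x* = 4, y* = 14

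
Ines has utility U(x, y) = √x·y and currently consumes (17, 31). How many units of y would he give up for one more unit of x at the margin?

MU_x = 0.5·x^(-0.5)·y and MU_y = √x.
MRS = MU_x/MU_y = (0.5)·y/x.
At (17, 31): MRS = 31/34.
The indifference curve has slope −31/34 at this bundle.

MRS = 31/34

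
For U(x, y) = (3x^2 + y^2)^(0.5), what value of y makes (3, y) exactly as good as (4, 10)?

U depends on (x, y) only through S = 3x^2 + y^2, so equal utility means equal S. At (4, 10): S = 148.
With x = 3: 3·3^2 = 27, so y^2 = 148 − 27 = 121.
Hence y = √121 = 11.
Check: U(3, 11) = 12.1655.

y = 11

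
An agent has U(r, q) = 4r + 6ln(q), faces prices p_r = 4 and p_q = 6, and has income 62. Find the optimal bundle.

r* = 14, q* = 1

MU_r = 4, MU_q = 6/q.
MRS = 4 ÷ (6/q).
Tangency: set MRS = p_r/p_q = 4/6 = 2/3.
MRS depends only on q: (2/3)·q = 2/3 ⇒ q* = (2/3)/(2/3) = 1.
From the budget, 4·r = 62 − 6·1 = 56, so r* = 14.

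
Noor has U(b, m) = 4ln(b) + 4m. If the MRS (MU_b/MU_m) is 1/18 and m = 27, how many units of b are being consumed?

MU_b = 4/b, MU_m = 4.
MRS = 4/b ÷ 4.
MRS depends only on b: 1/b = 1/18 ⇒ b = 1/(1/18) = 18.

b = 18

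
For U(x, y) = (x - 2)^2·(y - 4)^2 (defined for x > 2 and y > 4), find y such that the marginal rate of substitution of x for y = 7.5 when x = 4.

y = 19

MU_x = 2·(x−2)·(y−4)^2, MU_y = 2·(x−2)^2·(y−4).
MRS = (y−4)/(x−2).
Substitute x = 4: MRS = (y − 4)/2. Setting this equal to 7.5 gives y − 4 = 7.5·2 = 15, so y = 19.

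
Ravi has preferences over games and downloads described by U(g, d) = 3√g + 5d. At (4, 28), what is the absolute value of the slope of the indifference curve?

MRS = 0.15

MU_g = 3/(2√g), MU_d = 5.
MRS = 3/(2√g) ÷ 5.
At (4, 28): MRS = 0.15.
That is, one extra unit of g is worth 0.15 units of d at the margin.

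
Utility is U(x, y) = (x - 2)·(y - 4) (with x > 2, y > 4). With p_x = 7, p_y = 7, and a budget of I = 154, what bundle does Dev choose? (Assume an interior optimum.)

x* = 10, y* = 12

MU_x = (y−4), MU_y = (x−2).
MRS = (y−4)/(x−2).
Tangency: set MRS = p_x/p_y = 7/7 = 1.
So (y − 4)/(x − 2) = 1, i.e. (y − 4) = (x − 2).
Rewrite the budget in excess-of-subsistence terms: 7·(x − 2) + 7·(y − 4) = 154 − 7·2 − 7·4 = 112.
Substituting, 14·(x − 2) = 112, so x − 2 = 8 and x* = 10.
Then y − 4 = 8, so y* = 12.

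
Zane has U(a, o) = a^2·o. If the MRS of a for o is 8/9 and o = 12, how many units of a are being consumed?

MU_a = 2·a·o and MU_o = a^2.
MRS = MU_a/MU_o = (2/1)·o/a.
Substitute o = 12: MRS = 24/a. Setting 24/a = 8/9 gives a = 24/(8/9) = 27.

a = 27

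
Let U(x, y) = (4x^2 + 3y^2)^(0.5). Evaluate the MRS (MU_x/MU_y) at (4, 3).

For CES with ρ = 2, MRS = (4/3)·(y/x)^(-1).
At (4, 3): MRS = 16/9.
The indifference curve has slope −16/9 at this bundle.

MRS = 16/9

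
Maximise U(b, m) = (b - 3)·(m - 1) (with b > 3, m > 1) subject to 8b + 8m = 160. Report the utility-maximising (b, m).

MU_b = (m−1), MU_m = (b−3).
MRS = (m−1)/(b−3).
Tangency: set MRS = p_b/p_m = 8/8 = 1.
So (m − 1)/(b − 3) = 1, i.e. (m − 1) = (b − 3).
Rewrite the budget in excess-of-subsistence terms: 8·(b − 3) + 8·(m − 1) = 160 − 8·3 − 8·1 = 128.
Substituting, 16·(b − 3) = 128, so b − 3 = 8 and b* = 11.
Then m − 1 = 8, so m* = 9.

b* = 11, m* = 9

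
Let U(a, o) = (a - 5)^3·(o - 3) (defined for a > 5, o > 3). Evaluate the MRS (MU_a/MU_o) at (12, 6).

MU_a = 3·(a−5)^2·(o−3), MU_o = (a−5)^3.
MRS = (3/1)·(o−3)/(a−5).
At (12, 6): MRS = 9/7.
That is, one extra unit of a is worth 9/7 units of o at the margin.

MRS = 9/7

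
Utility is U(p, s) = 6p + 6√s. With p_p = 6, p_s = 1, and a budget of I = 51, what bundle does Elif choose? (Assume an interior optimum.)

MU_p = 6, MU_s = 6/(2√s).
MRS = 6 ÷ (6/(2√s)).
Tangency: set MRS = p_p/p_s = 6/1 = 6.
MRS depends only on s: 2·√s = 6 ⇒ √s = 6/2 = 3 ⇒ s* = 9.
From the budget, 6·p = 51 − 1·9 = 42, so p* = 7.

p* = 7, s* = 9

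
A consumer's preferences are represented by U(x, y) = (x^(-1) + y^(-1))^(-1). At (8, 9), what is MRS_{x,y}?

MRS = 81/64

For CES with ρ = -1, MRS = (y/x)^2.
At (8, 9): MRS = 81/64.
That is, one extra unit of x is worth 81/64 units of y at the margin.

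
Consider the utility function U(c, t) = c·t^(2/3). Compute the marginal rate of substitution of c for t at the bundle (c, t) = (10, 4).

MRS = 0.6

MU_c = t^(2/3) and MU_t = 2/3·c·t^(-1/3).
MRS = MU_c/MU_t = (1.5)·t/c.
At (10, 4): MRS = 0.6.
So at (10, 4) the consumer would give up 0.6 units of t for one more unit of c.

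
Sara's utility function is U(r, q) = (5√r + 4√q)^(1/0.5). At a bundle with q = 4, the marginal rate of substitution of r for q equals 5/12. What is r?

For CES with ρ = 0.5, MRS = (5/4)·√(q/r).
Setting (5/4)·√(4/r) = 5/12 gives √(4/r) = 1/3, so 4/r = 1/9 and r = 36.

r = 36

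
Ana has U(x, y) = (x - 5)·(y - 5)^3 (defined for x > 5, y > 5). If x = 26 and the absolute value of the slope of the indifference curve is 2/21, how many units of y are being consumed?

MU_x = (y−5)^3, MU_y = 3·(x−5)·(y−5)^2.
MRS = (1/3)·(y−5)/(x−5).
Substitute x = 26: MRS = (y − 5)/63. Setting this equal to 2/21 gives y − 5 = (2/21)·63 = 6, so y = 11.

y = 11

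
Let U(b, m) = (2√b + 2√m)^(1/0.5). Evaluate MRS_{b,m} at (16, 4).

For CES with ρ = 0.5, MRS = √(m/b).
At (16, 4): MRS = 0.5.
That is, one extra unit of b is worth 0.5 units of m at the margin.

MRS = 0.5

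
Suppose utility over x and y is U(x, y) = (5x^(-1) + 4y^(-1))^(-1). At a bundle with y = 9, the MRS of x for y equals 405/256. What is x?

For CES with ρ = -1, MRS = (5/4)·(y/x)^2.
Setting (5/4)·(9/x)^2 = 405/256 gives (9/x)^2 = 81/64, so 9/x = 1.125 and x = 8.

x = 8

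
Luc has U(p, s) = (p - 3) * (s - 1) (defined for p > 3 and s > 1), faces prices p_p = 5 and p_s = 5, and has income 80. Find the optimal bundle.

p* = 9, s* = 7

MU_p = (s−1), MU_s = (p−3).
MRS = (s−1)/(p−3).
Tangency: set MRS = p_p/p_s = 5/5 = 1.
So (s − 1)/(p − 3) = 1, i.e. (s − 1) = (p − 3).
Rewrite the budget in excess-of-subsistence terms: 5·(p − 3) + 5·(s − 1) = 80 − 5·3 − 5·1 = 60.
Substituting, 10·(p − 3) = 60, so p − 3 = 6 and p* = 9.
Then s − 1 = 6, so s* = 7.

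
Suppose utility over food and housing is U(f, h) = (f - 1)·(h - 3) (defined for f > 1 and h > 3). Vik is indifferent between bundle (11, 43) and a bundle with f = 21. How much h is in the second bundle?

h = 23

U(11, 43) = 400.
Set U(21, h) = 400 and solve.
With f = 21: (21 − 1) = 20, so (h − 3) = 400/20 = 20.
So h = 3 + 20 = 23.
Check: U(21, 23) = 400.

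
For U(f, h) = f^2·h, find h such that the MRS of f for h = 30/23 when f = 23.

MU_f = 2·f·h and MU_h = f^2.
MRS = MU_f/MU_h = (2/1)·h/f.
Substitute f = 23: MRS = h/11.5. Setting h/11.5 = 30/23 gives h = (30/23)·11.5 = 15.

h = 15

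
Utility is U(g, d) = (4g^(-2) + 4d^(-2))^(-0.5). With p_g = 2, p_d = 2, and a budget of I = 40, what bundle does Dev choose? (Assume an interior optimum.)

For CES with ρ = -2, MRS = (d/g)^3.
Tangency: set MRS = p_g/p_d = 2/2 = 1.
So (d/g)^3 = 1; taking the cube root, d/g = 1, i.e. d = g.
Substitute into the budget 2·g + 2·d = 40: 4·g = 40, so g* = 10 and d* = 10.

g* = 10, d* = 10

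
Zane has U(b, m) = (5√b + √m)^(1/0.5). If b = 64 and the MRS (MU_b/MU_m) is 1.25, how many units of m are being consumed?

m = 4

For CES with ρ = 0.5, MRS = (5/1)·√(m/b).
Setting (5/1)·√(m/64) = 1.25 gives √(m/64) = 0.25, so m/64 = 1/16 and m = 4.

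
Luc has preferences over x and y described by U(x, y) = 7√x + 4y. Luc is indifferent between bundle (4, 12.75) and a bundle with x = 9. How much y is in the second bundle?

U(4, 12.75) = 65.
Set U(9, y) = 65 and solve.
With x = 9: √9 = 3, so 4y = 65 − 7·3 = 44 and y = 11.
Check: U(9, 11) = 65.

y = 11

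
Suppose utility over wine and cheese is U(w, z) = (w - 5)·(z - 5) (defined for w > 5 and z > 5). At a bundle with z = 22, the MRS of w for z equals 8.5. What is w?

w = 7

MU_w = (z−5), MU_z = (w−5).
MRS = (z−5)/(w−5).
Substitute z = 22: MRS = 17/(w − 5). Setting this equal to 8.5 gives w − 5 = 17/8.5 = 2, so w = 7.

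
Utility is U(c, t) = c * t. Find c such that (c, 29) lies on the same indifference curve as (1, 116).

U(1, 116) = 116.
Set U(c, 29) = 116 and solve.
With t = 29: c = 116/29 = 4.
Check: U(4, 29) = 116.

c = 4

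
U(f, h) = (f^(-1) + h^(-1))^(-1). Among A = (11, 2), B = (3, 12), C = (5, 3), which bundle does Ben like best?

Bundle B

Evaluate utility at each bundle:
U(A) = 1.692.
U(B) = 2.400.
U(C) = 1.875.
Highest utility is B, so B ≻ C ≻ A.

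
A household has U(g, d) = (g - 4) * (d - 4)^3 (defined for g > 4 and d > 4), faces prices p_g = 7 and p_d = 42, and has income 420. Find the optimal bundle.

g* = 12, d* = 8

MU_g = (d−4)^3, MU_d = 3·(g−4)·(d−4)^2.
MRS = (1/3)·(d−4)/(g−4).
Tangency: set MRS = p_g/p_d = 7/42 = 1/6.
So (1/3)·(d − 4)/(g − 4) = 1/6, i.e. (d − 4) = 0.5·(g − 4).
Rewrite the budget in excess-of-subsistence terms: 7·(g − 4) + 42·(d − 4) = 420 − 7·4 − 42·4 = 224.
Substituting, 28·(g − 4) = 224, so g − 4 = 8 and g* = 12.
Then d − 4 = 0.5·8 = 4, so d* = 8.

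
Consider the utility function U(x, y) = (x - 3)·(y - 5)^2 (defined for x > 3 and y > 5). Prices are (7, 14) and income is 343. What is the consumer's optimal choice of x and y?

x* = 15, y* = 17

MU_x = (y−5)^2, MU_y = 2·(x−3)·(y−5).
MRS = (1/2)·(y−5)/(x−3).
Tangency: set MRS = p_x/p_y = 7/14 = 0.5.
So (1/2)·(y − 5)/(x − 3) = 0.5, i.e. (y − 5) = (x − 3).
Rewrite the budget in excess-of-subsistence terms: 7·(x − 3) + 14·(y − 5) = 343 − 7·3 − 14·5 = 252.
Substituting, 21·(x − 3) = 252, so x − 3 = 12 and x* = 15.
Then y − 5 = 12, so y* = 17.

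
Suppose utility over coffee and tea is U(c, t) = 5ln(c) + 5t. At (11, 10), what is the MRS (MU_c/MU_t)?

MU_c = 5/c, MU_t = 5.
MRS = 5/c ÷ 5.
At (11, 10): MRS = 1/11.
So at (11, 10) the consumer would give up 1/11 units of t for one more unit of c.

MRS = 1/11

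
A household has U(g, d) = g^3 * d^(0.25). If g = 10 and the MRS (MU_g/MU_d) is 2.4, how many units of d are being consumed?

MU_g = 3·g^2·d^(0.25) and MU_d = 0.25·g^3·d^(-0.75).
MRS = MU_g/MU_d = (12)·d/g.
Substitute g = 10: MRS = d/(5/6). Setting d/(5/6) = 2.4 gives d = 2.4·(5/6) = 2.

d = 2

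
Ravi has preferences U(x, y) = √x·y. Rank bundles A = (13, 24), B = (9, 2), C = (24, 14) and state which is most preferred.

Bundle A

Evaluate utility at each bundle:
U(A) = 86.533.
U(B) = 6.000.
U(C) = 68.586.
Highest utility is A, so A ≻ C ≻ B.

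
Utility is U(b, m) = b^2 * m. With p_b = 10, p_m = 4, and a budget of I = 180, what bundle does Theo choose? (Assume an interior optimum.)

MU_b = 2·b·m and MU_m = b^2.
MRS = MU_b/MU_m = (2/1)·m/b.
Tangency: set MRS = p_b/p_m = 10/4 = 2.5.
So (2/1)·m/b = 2.5, i.e. m = 1.25·b.
Substitute into the budget 10·b + 4·m = 180: 15·b = 180, so b* = 12.
Then m* = 1.25·12 = 15.

b* = 12, m* = 15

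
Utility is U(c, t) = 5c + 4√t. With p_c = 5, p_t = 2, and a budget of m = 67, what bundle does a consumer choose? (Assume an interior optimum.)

MU_c = 5, MU_t = 4/(2√t).
MRS = 5 ÷ (4/(2√t)).
Tangency: set MRS = p_c/p_t = 5/2 = 2.5.
MRS depends only on t: 2.5·√t = 2.5 ⇒ √t = 2.5/2.5 = 1 ⇒ t* = 1.
From the budget, 5·c = 67 − 2·1 = 65, so c* = 13.

c* = 13, t* = 1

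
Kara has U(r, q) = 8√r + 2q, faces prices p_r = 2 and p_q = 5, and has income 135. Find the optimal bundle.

MU_r = 8/(2√r), MU_q = 2.
MRS = 8/(2√r) ÷ 2.
Tangency: set MRS = p_r/p_q = 2/5 = 0.4.
MRS depends only on r: 2/√r = 0.4 ⇒ √r = 2/0.4 = 5 ⇒ r* = 25.
From the budget, 5·q = 135 − 2·25 = 85, so q* = 17.

r* = 25, q* = 17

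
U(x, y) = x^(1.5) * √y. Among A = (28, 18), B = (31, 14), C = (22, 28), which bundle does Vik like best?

Evaluate utility at each bundle:
U(A) = 628.598.
U(B) = 645.813.
U(C) = 546.026.
Highest utility is B, so B ≻ A ≻ C.

Bundle B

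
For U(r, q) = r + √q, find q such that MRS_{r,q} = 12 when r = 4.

q = 36

MU_r = 1, MU_q = 1/(2√q).
MRS = 1 ÷ (1/(2√q)).
MRS depends only on q: 2·√q = 12 ⇒ √q = 12/2 = 6 ⇒ q = 36.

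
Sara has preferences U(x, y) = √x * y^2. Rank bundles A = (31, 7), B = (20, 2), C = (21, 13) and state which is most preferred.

Bundle C

Evaluate utility at each bundle:
U(A) = 272.820.
U(B) = 17.889.
U(C) = 774.455.
Highest utility is C, so C ≻ A ≻ B.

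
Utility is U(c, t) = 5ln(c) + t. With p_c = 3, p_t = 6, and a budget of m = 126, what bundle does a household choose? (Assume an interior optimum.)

MU_c = 5/c, MU_t = 1.
MRS = 5/c ÷ 1.
Tangency: set MRS = p_c/p_t = 3/6 = 0.5.
MRS depends only on c: 5/c = 0.5 ⇒ c* = 5/0.5 = 10.
From the budget, 6·t = 126 − 3·10 = 96, so t* = 16.

c* = 10, t* = 16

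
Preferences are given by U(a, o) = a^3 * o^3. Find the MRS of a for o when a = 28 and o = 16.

MRS = 4/7

MU_a = 3·a^2·o^3 and MU_o = 3·a^3·o^2.
MRS = MU_a/MU_o = o/a.
At (28, 16): MRS = 4/7.
The indifference curve has slope −4/7 at this bundle.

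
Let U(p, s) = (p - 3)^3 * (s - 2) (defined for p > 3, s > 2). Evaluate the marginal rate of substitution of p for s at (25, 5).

MU_p = 3·(p−3)^2·(s−2), MU_s = (p−3)^3.
MRS = (3/1)·(s−2)/(p−3).
At (25, 5): MRS = 9/22.
So at (25, 5) the consumer would give up 9/22 units of s for one more unit of p.

MRS = 9/22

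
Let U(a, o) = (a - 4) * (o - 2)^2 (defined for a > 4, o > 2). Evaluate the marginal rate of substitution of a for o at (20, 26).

MU_a = (o−2)^2, MU_o = 2·(a−4)·(o−2).
MRS = (1/2)·(o−2)/(a−4).
At (20, 26): MRS = 0.75.
That is, one extra unit of a is worth 0.75 units of o at the margin.

MRS = 0.75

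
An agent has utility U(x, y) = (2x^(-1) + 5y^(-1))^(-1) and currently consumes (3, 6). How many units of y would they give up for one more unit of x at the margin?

MRS = 1.6

For CES with ρ = -1, MRS = (2/5)·(y/x)^2.
At (3, 6): MRS = 1.6.
That is, one extra unit of x is worth 1.6 units of y at the margin.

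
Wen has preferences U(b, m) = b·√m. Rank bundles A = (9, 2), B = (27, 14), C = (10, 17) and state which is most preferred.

Bundle B

Evaluate utility at each bundle:
U(A) = 12.728.
U(B) = 101.025.
U(C) = 41.231.
Highest utility is B, so B ≻ C ≻ A.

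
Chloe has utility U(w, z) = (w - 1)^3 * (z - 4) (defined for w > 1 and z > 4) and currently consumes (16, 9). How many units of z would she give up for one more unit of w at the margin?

MRS = 1

MU_w = 3·(w−1)^2·(z−4), MU_z = (w−1)^3.
MRS = (3/1)·(z−4)/(w−1).
At (16, 9): MRS = 1.
So at (16, 9) the consumer would give up 1 units of z for one more unit of w.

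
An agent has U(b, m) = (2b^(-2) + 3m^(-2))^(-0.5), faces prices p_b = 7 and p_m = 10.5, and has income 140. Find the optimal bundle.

b* = 8, m* = 8

For CES with ρ = -2, MRS = (2/3)·(m/b)^3.
Tangency: set MRS = p_b/p_m = 7/10.5 = 2/3.
So (m/b)^3 = 1; taking the cube root, m/b = 1, i.e. m = b.
Substitute into the budget 7·b + 10.5·m = 140: 17.5·b = 140, so b* = 8 and m* = 8.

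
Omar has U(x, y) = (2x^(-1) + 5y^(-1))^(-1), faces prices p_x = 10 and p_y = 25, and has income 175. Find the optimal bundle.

For CES with ρ = -1, MRS = (2/5)·(y/x)^2.
Tangency: set MRS = p_x/p_y = 10/25 = 0.4.
So (y/x)^2 = 1; taking the square root, y/x = 1, i.e. y = x.
Substitute into the budget 10·x + 25·y = 175: 35·x = 175, so x* = 5 and y* = 5.

x* = 5, y* = 5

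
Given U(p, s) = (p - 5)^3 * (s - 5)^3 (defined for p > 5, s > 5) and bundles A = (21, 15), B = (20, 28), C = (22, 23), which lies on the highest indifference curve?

Evaluate utility at each bundle:
U(A) = 4096000.
U(B) = 41063625.
U(C) = 28652616.
Highest utility is B, so B ≻ C ≻ A.

Bundle B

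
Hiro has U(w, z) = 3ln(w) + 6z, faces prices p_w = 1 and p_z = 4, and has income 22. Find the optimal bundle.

w* = 2, z* = 5

MU_w = 3/w, MU_z = 6.
MRS = 3/w ÷ 6.
Tangency: set MRS = p_w/p_z = 1/4 = 0.25.
MRS depends only on w: 0.5/w = 0.25 ⇒ w* = 0.5/0.25 = 2.
From the budget, 4·z = 22 − 1·2 = 20, so z* = 5.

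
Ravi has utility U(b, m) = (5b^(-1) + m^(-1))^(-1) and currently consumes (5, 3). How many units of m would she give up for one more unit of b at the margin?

For CES with ρ = -1, MRS = (5/1)·(m/b)^2.
At (5, 3): MRS = 1.8.
The indifference curve has slope −1.8 at this bundle.

MRS = 1.8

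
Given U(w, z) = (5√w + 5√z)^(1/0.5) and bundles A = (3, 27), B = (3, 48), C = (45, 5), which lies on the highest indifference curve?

Bundle C

Evaluate utility at each bundle:
U(A) = 1200.000.
U(B) = 1875.000.
U(C) = 2000.000.
Highest utility is C, so C ≻ B ≻ A.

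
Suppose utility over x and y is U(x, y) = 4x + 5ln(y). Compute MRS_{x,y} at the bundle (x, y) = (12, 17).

MU_x = 4, MU_y = 5/y.
MRS = 4 ÷ (5/y).
At (12, 17): MRS = 13.6.
The indifference curve has slope −13.6 at this bundle.

MRS = 13.6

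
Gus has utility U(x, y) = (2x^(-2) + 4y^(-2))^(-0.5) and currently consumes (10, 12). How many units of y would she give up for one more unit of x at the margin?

For CES with ρ = -2, MRS = (2/4)·(y/x)^3.
At (10, 12): MRS = 108/125.
So at (10, 12) the consumer would give up 108/125 units of y for one more unit of x.

MRS = 108/125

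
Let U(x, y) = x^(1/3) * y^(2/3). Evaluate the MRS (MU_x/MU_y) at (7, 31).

MU_x = 1/3·x^(-2/3)·y^(2/3) and MU_y = 2/3·x^(1/3)·y^(-1/3).
MRS = MU_x/MU_y = (0.5)·y/x.
At (7, 31): MRS = 31/14.
The indifference curve has slope −31/14 at this bundle.

MRS = 31/14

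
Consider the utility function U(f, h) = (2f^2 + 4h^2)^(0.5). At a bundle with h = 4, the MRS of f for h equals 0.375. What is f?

f = 3

For CES with ρ = 2, MRS = (2/4)·(h/f)^(-1).
Setting (2/4)·(4/f)^(-1) = 0.375 gives (4/f)^(-1) = 0.75, so 4/f = 4/3 and f = 3.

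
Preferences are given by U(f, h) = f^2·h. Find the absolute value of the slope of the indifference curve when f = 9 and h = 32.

MRS = 64/9

MU_f = 2·f·h and MU_h = f^2.
MRS = MU_f/MU_h = (2/1)·h/f.
At (9, 32): MRS = 64/9.
The indifference curve has slope −64/9 at this bundle.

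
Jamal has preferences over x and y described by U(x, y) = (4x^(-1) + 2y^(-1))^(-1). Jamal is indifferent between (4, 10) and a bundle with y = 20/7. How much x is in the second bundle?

U depends on (x, y) only through S = 4x^(-1) + 2y^(-1), so equal utility means equal S. At (4, 10): S = 1.2.
With y = 20/7: 2·(20/7)^(-1) = 0.7, so 4x^(-1) = 1.2 − 0.7 = 0.5, i.e. x^(-1) = 0.125.
Hence x = 1/0.125 = 8.
Check: U(8, 20/7) = 0.8333.

x = 8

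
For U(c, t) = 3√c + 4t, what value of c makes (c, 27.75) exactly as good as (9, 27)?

U(9, 27) = 117.
Set U(c, 27.75) = 117 and solve.
With t = 27.75: 3√c = 117 − 4·27.75 = 6, so √c = 2 and c = 4.
Check: U(4, 27.75) = 117.

c = 4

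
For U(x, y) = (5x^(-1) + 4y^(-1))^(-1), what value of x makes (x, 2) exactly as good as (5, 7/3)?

x = 7

U depends on (x, y) only through S = 5x^(-1) + 4y^(-1), so equal utility means equal S. At (5, 7/3): S = 19/7.
With y = 2: 4·2^(-1) = 2, so 5x^(-1) = 19/7 − 2 = 5/7, i.e. x^(-1) = 1/7.
Hence x = 1/(1/7) = 7.
Check: U(7, 2) = 0.3684.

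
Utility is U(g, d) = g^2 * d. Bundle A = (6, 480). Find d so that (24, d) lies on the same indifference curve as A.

d = 30

U(6, 480) = 17280.
Set U(24, d) = 17280 and solve.
With g = 24: 24^2 = 576, so d = 17280/576 = 30.
Check: U(24, 30) = 17280.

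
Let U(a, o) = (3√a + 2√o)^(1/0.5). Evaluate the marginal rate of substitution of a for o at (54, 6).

For CES with ρ = 0.5, MRS = (3/2)·√(o/a).
At (54, 6): MRS = 0.5.
The indifference curve has slope −0.5 at this bundle.

MRS = 0.5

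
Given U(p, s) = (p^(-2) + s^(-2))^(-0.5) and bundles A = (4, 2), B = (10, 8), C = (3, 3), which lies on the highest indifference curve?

Evaluate utility at each bundle:
U(A) = 1.789.
U(B) = 6.247.
U(C) = 2.121.
Highest utility is B, so B ≻ C ≻ A.

Bundle B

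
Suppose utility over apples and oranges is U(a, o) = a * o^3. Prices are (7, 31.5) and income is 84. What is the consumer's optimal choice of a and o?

a* = 3, o* = 2

MU_a = o^3 and MU_o = 3·a·o^2.
MRS = MU_a/MU_o = (1/3)·o/a.
Tangency: set MRS = p_a/p_o = 7/31.5 = 2/9.
So (1/3)·o/a = 2/9, i.e. o = (2/3)·a.
Substitute into the budget 7·a + 31.5·o = 84: 28·a = 84, so a* = 3.
Then o* = (2/3)·3 = 2.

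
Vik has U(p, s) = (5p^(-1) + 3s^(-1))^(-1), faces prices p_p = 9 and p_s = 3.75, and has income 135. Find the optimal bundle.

For CES with ρ = -1, MRS = (5/3)·(s/p)^2.
Tangency: set MRS = p_p/p_s = 9/3.75 = 2.4.
So (s/p)^2 = 36/25; taking the square root, s/p = 1.2, i.e. s = 1.2·p.
Substitute into the budget 9·p + 3.75·s = 135: 13.5·p = 135, so p* = 10 and s* = 1.2·10 = 12.

p* = 10, s* = 12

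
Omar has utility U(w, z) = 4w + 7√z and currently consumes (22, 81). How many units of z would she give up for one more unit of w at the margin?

MRS = 72/7

MU_w = 4, MU_z = 7/(2√z).
MRS = 4 ÷ (7/(2√z)).
At (22, 81): MRS = 72/7.
So at (22, 81) the consumer would give up 72/7 units of z for one more unit of w.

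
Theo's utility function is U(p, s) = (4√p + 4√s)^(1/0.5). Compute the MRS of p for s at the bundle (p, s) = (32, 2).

For CES with ρ = 0.5, MRS = √(s/p).
At (32, 2): MRS = 0.25.
That is, one extra unit of p is worth 0.25 units of s at the margin.

MRS = 0.25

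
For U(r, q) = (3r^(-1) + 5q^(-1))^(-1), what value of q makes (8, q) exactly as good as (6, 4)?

q = 40/11

U depends on (r, q) only through S = 3r^(-1) + 5q^(-1), so equal utility means equal S. At (6, 4): S = 1.75.
With r = 8: 3·8^(-1) = 0.375, so 5q^(-1) = 1.75 − 0.375 = 1.375, i.e. q^(-1) = 11/40.
Hence q = 1/(11/40) = 40/11.
Check: U(8, 40/11) = 0.5714.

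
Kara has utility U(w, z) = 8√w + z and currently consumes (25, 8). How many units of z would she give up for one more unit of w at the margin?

MU_w = 8/(2√w), MU_z = 1.
MRS = 8/(2√w) ÷ 1.
At (25, 8): MRS = 0.8.
So at (25, 8) the consumer would give up 0.8 units of z for one more unit of w.

MRS = 0.8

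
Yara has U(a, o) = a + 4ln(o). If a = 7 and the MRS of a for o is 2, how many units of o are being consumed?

MU_a = 1, MU_o = 4/o.
MRS = 1 ÷ (4/o).
MRS depends only on o: 0.25·o = 2 ⇒ o = 2/0.25 = 8.

o = 8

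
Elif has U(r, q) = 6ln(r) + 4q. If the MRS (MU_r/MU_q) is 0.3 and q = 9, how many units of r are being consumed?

MU_r = 6/r, MU_q = 4.
MRS = 6/r ÷ 4.
MRS depends only on r: 1.5/r = 0.3 ⇒ r = 1.5/0.3 = 5.

r = 5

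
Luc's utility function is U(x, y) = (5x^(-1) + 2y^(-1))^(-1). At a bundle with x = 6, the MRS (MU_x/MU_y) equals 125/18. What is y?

For CES with ρ = -1, MRS = (5/2)·(y/x)^2.
Setting (5/2)·(y/6)^2 = 125/18 gives (y/6)^2 = 25/9, so y/6 = 5/3 and y = 10.

y = 10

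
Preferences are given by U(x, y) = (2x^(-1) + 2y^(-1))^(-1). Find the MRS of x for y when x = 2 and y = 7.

For CES with ρ = -1, MRS = (y/x)^2.
At (2, 7): MRS = 12.25.
That is, one extra unit of x is worth 12.25 units of y at the margin.

MRS = 12.25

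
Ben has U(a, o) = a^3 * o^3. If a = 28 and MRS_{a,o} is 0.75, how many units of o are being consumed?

MU_a = 3·a^2·o^3 and MU_o = 3·a^3·o^2.
MRS = MU_a/MU_o = o/a.
Substitute a = 28: MRS = o/28. Setting o/28 = 0.75 gives o = 0.75·28 = 21.

o = 21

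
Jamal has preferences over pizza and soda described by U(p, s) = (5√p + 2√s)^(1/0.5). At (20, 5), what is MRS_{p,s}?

MRS = 1.25

For CES with ρ = 0.5, MRS = (5/2)·√(s/p).
At (20, 5): MRS = 1.25.
The indifference curve has slope −1.25 at this bundle.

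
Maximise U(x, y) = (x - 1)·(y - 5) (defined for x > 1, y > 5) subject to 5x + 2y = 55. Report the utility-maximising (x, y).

x* = 5, y* = 15

MU_x = (y−5), MU_y = (x−1).
MRS = (y−5)/(x−1).
Tangency: set MRS = p_x/p_y = 5/2 = 2.5.
So (y − 5)/(x − 1) = 2.5, i.e. (y − 5) = 2.5·(x − 1).
Rewrite the budget in excess-of-subsistence terms: 5·(x − 1) + 2·(y − 5) = 55 − 5·1 − 2·5 = 40.
Substituting, 10·(x − 1) = 40, so x − 1 = 4 and x* = 5.
Then y − 5 = 2.5·4 = 10, so y* = 15.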